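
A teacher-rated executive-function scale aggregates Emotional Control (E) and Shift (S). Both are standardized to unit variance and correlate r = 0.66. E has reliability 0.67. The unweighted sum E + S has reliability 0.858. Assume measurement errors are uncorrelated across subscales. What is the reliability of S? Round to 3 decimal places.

Var(E+S) = 2 + 2·0.66 = 3.320.
True-score variance = ρ_E + ρ_S + 2·0.66, so 0.858 = (0.67 + ρ_S + 1.32) / 3.320.
ρ_S = 0.858·3.320 − 0.67 − 1.32 = 0.859.

0.859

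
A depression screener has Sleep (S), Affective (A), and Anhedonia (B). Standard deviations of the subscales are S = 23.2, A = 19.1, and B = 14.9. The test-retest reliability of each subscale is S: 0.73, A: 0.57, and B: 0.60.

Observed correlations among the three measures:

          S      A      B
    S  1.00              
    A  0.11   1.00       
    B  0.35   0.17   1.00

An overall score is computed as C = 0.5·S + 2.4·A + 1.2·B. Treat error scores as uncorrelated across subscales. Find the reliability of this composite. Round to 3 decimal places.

Var(C) = 0.5²·23.2² + 2.4²·19.1² + 1.2²·14.9² + 2·[1.2·23.2·19.1·0.11 + 0.6·23.2·14.9·0.35 + 2.88·19.1·14.9·0.17] = 2555.56 + 540.84 = 3096.4.
Under uncorrelated errors the observed covariances equal the true-score covariances, so only the own-variance terms attenuate.
True-score variance = [0.5²·23.2²·0.73 + 2.4²·19.1²·0.57 + 1.2²·14.9²·0.60] + 540.84 = 1487.79 + 540.84 = 2028.63.
Reliability = 2028.63 / 3096.4 = 0.655.

0.655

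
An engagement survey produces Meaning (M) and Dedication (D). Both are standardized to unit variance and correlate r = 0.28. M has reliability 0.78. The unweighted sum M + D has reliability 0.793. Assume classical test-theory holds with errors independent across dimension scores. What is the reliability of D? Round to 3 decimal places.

Var(M+D) = 2 + 2·0.28 = 2.560.
True-score variance = ρ_M + ρ_D + 2·0.28, so 0.793 = (0.78 + ρ_D + 0.56) / 2.560.
ρ_D = 0.793·2.560 − 0.78 − 0.56 = 0.690.

0.690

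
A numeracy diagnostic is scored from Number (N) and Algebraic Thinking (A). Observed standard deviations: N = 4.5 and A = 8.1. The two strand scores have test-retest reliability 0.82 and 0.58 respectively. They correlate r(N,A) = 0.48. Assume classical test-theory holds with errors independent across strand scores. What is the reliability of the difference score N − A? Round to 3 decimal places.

Var(N−A) = 4.5² + 8.1² − 2·4.5·8.1·0.48 = 85.86 − 34.992 = 50.868.
Because errors are independent across components, Cov(Tᵢ,Tⱼ) = Cov(Xᵢ,Xⱼ); the off-diagonal part of the true-score variance is the same as above.
True-score variance = [4.5²·0.82 + 8.1²·0.58] − 34.992 = 54.6588 − 34.992 = 19.6668.
Reliability = 19.6668 / 50.868 = 0.387.

0.387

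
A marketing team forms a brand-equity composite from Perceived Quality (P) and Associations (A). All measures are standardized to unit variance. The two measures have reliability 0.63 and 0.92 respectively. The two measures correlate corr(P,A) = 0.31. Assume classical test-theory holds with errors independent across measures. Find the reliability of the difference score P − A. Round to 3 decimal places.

Var(P−A) = 1 + 1 − 2·0.31 = 2 − 0.62 = 1.38.
Under uncorrelated errors the observed covariances equal the true-score covariances, so only the own-variance terms attenuate.
True-score variance = [0.63 + 0.92] − 0.62 = 1.55 − 0.62 = 0.93.
Reliability = 0.93 / 1.38 = 0.674.

0.674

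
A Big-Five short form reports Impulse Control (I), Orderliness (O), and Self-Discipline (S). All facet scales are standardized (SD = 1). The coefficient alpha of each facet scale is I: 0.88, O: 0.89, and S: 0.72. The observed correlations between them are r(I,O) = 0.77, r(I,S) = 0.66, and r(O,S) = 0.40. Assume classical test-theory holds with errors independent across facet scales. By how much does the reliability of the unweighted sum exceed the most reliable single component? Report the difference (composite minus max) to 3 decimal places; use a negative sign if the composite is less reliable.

0.033

Var(sum) = 3 + 3.66 = 6.66; true-score variance = 2.49 + 3.66 = 6.15; composite reliability = 0.9234.
Max component reliability = 0.8900.
Difference = 0.9234 − 0.8900 = 0.033.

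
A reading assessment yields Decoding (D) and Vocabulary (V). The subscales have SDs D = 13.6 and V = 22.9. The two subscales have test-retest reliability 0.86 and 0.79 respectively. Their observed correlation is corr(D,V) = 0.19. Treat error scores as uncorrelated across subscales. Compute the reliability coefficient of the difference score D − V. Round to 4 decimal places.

Var(D−V) = 13.6² + 22.9² − 2·13.6·22.9·0.19 = 709.37 − 118.347 = 591.023.
Because errors are independent across components, Cov(Tᵢ,Tⱼ) = Cov(Xᵢ,Xⱼ); the off-diagonal part of the true-score variance is the same as above.
True-score variance = [13.6²·0.86 + 22.9²·0.79] − 118.347 = 573.35 − 118.347 = 455.002.
Reliability = 455.002 / 591.023 = 0.7699.

0.7699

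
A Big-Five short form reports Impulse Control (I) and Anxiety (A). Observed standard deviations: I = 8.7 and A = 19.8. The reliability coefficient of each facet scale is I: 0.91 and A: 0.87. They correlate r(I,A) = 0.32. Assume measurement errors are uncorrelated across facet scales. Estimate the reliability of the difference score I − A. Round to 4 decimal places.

0.8384

Var(I−A) = 8.7² + 19.8² − 2·8.7·19.8·0.32 = 467.73 − 110.246 = 357.484.
Under uncorrelated errors the observed covariances equal the true-score covariances, so only the own-variance terms attenuate.
True-score variance = [8.7²·0.91 + 19.8²·0.87] − 110.246 = 409.953 − 110.246 = 299.706.
Reliability = 299.706 / 357.484 = 0.8384.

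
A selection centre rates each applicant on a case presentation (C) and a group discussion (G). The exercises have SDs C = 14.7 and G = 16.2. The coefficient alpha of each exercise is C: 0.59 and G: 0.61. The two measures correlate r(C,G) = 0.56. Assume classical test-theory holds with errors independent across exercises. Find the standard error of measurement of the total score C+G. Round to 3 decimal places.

Var(total) = 478.53 + 266.717 = 745.247.
True-score variance = 287.582 + 266.717 = 554.298, so reliability = 0.7438.
Error variance = 745.247 − 554.298 = 190.948; SEM = √190.948 = 13.818.

13.818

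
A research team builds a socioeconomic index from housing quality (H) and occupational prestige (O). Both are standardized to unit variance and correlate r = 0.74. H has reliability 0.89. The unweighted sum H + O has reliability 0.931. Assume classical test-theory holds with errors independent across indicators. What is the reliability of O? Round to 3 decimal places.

Var(H+O) = 2 + 2·0.74 = 3.480.
True-score variance = ρ_H + ρ_O + 2·0.74, so 0.931 = (0.89 + ρ_O + 1.48) / 3.480.
ρ_O = 0.931·3.480 − 0.89 − 1.48 = 0.870.

0.870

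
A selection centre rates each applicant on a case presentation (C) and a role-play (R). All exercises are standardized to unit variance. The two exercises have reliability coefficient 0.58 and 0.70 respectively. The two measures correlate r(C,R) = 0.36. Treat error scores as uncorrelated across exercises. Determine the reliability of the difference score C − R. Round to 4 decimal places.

0.4375

Var(C−R) = 1 + 1 − 2·0.36 = 2 − 0.72 = 1.28.
Because errors are independent across components, Cov(Tᵢ,Tⱼ) = Cov(Xᵢ,Xⱼ); the off-diagonal part of the true-score variance is the same as above.
True-score variance = [0.58 + 0.70] − 0.72 = 1.28 − 0.72 = 0.56.
Reliability = 0.56 / 1.28 = 0.4375.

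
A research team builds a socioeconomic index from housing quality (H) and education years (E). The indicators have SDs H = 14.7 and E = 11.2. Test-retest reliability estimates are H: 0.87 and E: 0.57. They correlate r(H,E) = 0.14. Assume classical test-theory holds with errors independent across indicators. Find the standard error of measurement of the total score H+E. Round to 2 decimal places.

9.06

Var(total) = 341.53 + 46.0992 = 387.629.
True-score variance = 259.499 + 46.0992 = 305.598, so reliability = 0.7884.
Error variance = 387.629 − 305.598 = 82.0309; SEM = √82.0309 = 9.06.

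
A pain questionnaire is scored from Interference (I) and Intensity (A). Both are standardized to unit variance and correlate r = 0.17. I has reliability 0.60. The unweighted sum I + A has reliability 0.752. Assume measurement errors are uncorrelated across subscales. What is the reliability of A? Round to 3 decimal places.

0.820

Var(I+A) = 2 + 2·0.17 = 2.340.
True-score variance = ρ_I + ρ_A + 2·0.17, so 0.752 = (0.60 + ρ_A + 0.34) / 2.340.
ρ_A = 0.752·2.340 − 0.60 − 0.34 = 0.820.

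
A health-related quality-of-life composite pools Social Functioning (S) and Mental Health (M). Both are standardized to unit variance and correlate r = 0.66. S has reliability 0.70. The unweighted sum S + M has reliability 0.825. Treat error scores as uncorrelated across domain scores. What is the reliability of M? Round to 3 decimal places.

Var(S+M) = 2 + 2·0.66 = 3.320.
True-score variance = ρ_S + ρ_M + 2·0.66, so 0.825 = (0.70 + ρ_M + 1.32) / 3.320.
ρ_M = 0.825·3.320 − 0.70 − 1.32 = 0.719.

0.719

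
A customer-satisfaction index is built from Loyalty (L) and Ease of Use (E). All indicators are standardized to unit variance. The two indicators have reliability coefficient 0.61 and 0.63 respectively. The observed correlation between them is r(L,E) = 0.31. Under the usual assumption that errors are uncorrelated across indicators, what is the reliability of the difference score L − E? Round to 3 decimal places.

0.449

Var(L−E) = 1 + 1 − 2·0.31 = 2 − 0.62 = 1.38.
Under uncorrelated errors the observed covariances equal the true-score covariances, so only the own-variance terms attenuate.
True-score variance = [0.61 + 0.63] − 0.62 = 1.24 − 0.62 = 0.62.
Reliability = 0.62 / 1.38 = 0.449.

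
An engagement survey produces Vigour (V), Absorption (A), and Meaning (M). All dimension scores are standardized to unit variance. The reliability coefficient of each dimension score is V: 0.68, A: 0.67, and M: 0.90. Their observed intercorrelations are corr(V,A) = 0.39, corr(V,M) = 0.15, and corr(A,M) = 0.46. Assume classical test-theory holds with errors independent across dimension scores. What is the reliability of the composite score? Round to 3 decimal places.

Var(V+A+M) = 3 + 2·[0.39 + 0.15 + 0.46] = 3 + 2 = 5.
Because errors are independent across components, Cov(Tᵢ,Tⱼ) = Cov(Xᵢ,Xⱼ); the off-diagonal part of the true-score variance is the same as above.
True-score variance = [0.68 + 0.67 + 0.90] + 2 = 2.25 + 2 = 4.25.
Reliability = 4.25 / 5 = 0.850.

0.850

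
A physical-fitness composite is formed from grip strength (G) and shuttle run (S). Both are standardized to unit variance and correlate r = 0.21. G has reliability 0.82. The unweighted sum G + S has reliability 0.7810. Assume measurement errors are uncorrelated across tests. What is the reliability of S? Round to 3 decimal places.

0.650

Var(G+S) = 2 + 2·0.21 = 2.420.
True-score variance = ρ_G + ρ_S + 2·0.21, so 0.7810 = (0.82 + ρ_S + 0.42) / 2.420.
ρ_S = 0.7810·2.420 − 0.82 − 0.42 = 0.650.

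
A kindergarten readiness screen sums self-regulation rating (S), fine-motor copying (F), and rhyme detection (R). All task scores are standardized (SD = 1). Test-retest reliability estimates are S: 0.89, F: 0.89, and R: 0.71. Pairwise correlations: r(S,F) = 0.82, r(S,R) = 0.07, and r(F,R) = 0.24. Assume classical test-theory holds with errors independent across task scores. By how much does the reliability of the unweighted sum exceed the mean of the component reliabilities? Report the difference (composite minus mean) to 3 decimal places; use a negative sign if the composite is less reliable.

0.073

Var(sum) = 3 + 2.26 = 5.26; true-score variance = 2.49 + 2.26 = 4.75; composite reliability = 0.9030.
Mean component reliability = 0.8300.
Difference = 0.9030 − 0.8300 = 0.073.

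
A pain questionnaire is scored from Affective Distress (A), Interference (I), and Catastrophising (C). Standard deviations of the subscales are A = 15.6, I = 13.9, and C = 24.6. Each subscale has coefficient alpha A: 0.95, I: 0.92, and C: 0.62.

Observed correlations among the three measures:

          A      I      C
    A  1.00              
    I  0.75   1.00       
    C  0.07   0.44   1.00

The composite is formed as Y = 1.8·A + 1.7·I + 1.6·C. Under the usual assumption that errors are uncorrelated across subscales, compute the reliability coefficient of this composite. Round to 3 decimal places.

Var(Y) = 1.8²·15.6² + 1.7²·13.9² + 1.6²·24.6² + 2·[3.06·15.6·13.9·0.75 + 2.88·15.6·24.6·0.07 + 2.72·13.9·24.6·0.44] = 2896.07 + 1968.5 = 4864.57.
Under uncorrelated errors the observed covariances equal the true-score covariances, so only the own-variance terms attenuate.
True-score variance = [1.8²·15.6²·0.95 + 1.7²·13.9²·0.92 + 1.6²·24.6²·0.62] + 1968.5 = 2223.28 + 1968.5 = 4191.77.
Reliability = 4191.77 / 4864.57 = 0.862.

0.862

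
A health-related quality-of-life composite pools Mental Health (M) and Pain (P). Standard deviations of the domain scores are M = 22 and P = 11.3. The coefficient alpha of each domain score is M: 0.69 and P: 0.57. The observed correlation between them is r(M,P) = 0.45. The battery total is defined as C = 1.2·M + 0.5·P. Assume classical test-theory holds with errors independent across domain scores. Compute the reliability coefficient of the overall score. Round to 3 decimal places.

Var(C) = 1.2²·22² + 0.5²·11.3² + 2·[0.6·22·11.3·0.45] = 728.882 + 134.244 = 863.126.
Because errors are independent across components, Cov(Tᵢ,Tⱼ) = Cov(Xᵢ,Xⱼ); the off-diagonal part of the true-score variance is the same as above.
True-score variance = [1.2²·22²·0.69 + 0.5²·11.3²·0.57] + 134.244 = 499.098 + 134.244 = 633.342.
Reliability = 633.342 / 863.126 = 0.734.

0.734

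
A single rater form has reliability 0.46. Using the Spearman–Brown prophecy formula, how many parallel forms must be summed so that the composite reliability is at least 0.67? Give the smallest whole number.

k ≥ ρ*(1−ρ₁)/(ρ₁(1−ρ*)) = 0.67·0.54 / (0.46·0.33) = 2.383.
Smallest integer k = 3.

3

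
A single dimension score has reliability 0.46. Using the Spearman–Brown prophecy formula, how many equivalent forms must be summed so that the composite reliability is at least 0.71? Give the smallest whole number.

3

k ≥ ρ*(1−ρ₁)/(ρ₁(1−ρ*)) = 0.71·0.54 / (0.46·0.29) = 2.874.
Smallest integer k = 3.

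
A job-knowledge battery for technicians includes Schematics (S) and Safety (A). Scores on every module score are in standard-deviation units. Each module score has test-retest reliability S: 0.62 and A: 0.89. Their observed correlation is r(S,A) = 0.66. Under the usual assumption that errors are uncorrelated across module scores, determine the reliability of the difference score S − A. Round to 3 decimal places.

Var(S−A) = 1 + 1 − 2·0.66 = 2 − 1.32 = 0.68.
Because errors are independent across components, Cov(Tᵢ,Tⱼ) = Cov(Xᵢ,Xⱼ); the off-diagonal part of the true-score variance is the same as above.
True-score variance = [0.62 + 0.89] − 1.32 = 1.51 − 1.32 = 0.19.
Reliability = 0.19 / 0.68 = 0.279.

0.279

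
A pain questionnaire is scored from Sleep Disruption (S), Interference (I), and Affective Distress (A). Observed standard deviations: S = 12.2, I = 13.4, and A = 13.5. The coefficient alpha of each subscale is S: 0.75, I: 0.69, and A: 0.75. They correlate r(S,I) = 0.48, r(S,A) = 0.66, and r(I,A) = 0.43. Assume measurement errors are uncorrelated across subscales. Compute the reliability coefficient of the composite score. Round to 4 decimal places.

0.8670

Var(S+I+A) = 12.2² + 13.4² + 13.5² + 2·[12.2·13.4·0.48 + 12.2·13.5·0.66 + 13.4·13.5·0.43] = 510.65 + 529.919 = 1040.57.
With uncorrelated errors the cross-covariances are all true-score covariance, so they carry over unchanged; only the diagonal terms shrink to ρᵢσᵢ².
True-score variance = [12.2²·0.75 + 13.4²·0.69 + 13.5²·0.75] + 529.919 = 372.214 + 529.919 = 902.133.
Reliability = 902.133 / 1040.57 = 0.8670.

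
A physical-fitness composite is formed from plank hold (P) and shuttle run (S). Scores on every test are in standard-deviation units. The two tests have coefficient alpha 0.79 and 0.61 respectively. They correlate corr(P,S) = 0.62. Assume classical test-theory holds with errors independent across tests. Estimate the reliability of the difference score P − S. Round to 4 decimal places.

Var(P−S) = 1 + 1 − 2·0.62 = 2 − 1.24 = 0.76.
With uncorrelated errors the cross-covariances are all true-score covariance, so they carry over unchanged; only the diagonal terms shrink to ρᵢσᵢ².
True-score variance = [0.79 + 0.61] − 1.24 = 1.4 − 1.24 = 0.16.
Reliability = 0.16 / 0.76 = 0.2105.

0.2105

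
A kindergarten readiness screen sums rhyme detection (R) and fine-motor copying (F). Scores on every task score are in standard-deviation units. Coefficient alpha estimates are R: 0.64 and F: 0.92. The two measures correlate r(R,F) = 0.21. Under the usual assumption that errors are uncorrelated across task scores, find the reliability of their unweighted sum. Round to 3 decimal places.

Var(R+F) = 2 + 2·[0.21] = 2 + 0.42 = 2.42.
With uncorrelated errors the cross-covariances are all true-score covariance, so they carry over unchanged; only the diagonal terms shrink to ρᵢσᵢ².
True-score variance = [0.64 + 0.92] + 0.42 = 1.56 + 0.42 = 1.98.
Reliability = 1.98 / 2.42 = 0.818.

0.818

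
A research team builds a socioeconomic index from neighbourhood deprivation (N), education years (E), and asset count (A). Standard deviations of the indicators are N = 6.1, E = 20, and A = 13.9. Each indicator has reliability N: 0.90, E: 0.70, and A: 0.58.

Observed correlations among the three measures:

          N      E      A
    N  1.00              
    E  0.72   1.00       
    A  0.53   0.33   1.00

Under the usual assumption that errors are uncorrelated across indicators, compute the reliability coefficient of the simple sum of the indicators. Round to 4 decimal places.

0.8102

Var(N+E+A) = 6.1² + 20² + 13.9² + 2·[6.1·20·0.72 + 6.1·13.9·0.53 + 20·13.9·0.33] = 630.42 + 449.037 = 1079.46.
With uncorrelated errors the cross-covariances are all true-score covariance, so they carry over unchanged; only the diagonal terms shrink to ρᵢσᵢ².
True-score variance = [6.1²·0.90 + 20²·0.70 + 13.9²·0.58] + 449.037 = 425.551 + 449.037 = 874.588.
Reliability = 874.588 / 1079.46 = 0.8102.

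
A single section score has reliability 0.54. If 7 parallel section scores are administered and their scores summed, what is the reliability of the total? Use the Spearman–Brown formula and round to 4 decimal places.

ρ_k = kρ / (1 + (k−1)ρ) = 7·0.54 / (1 + 6·0.54) = 3.780 / 4.240 = 0.8915.

0.8915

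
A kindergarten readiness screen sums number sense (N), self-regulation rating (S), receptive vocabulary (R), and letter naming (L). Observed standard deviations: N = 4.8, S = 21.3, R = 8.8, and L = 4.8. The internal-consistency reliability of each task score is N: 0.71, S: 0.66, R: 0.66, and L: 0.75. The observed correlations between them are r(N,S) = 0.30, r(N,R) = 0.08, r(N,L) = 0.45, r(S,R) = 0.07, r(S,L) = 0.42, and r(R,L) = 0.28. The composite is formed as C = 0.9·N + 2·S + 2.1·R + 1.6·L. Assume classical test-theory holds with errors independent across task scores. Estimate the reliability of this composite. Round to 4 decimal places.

0.7358

Var(C) = 0.9²·4.8² + 2²·21.3² + 2.1²·8.8² + 1.6²·4.8² + 2·[1.8·4.8·21.3·0.30 + 1.89·4.8·8.8·0.08 + 1.44·4.8·4.8·0.45 + 4.2·21.3·8.8·0.07 + 3.2·21.3·4.8·0.42 + 3.36·8.8·4.8·0.28] = 2233.92 + 617.567 = 2851.48.
With uncorrelated errors the cross-covariances are all true-score covariance, so they carry over unchanged; only the diagonal terms shrink to ρᵢσᵢ².
True-score variance = [0.9²·4.8²·0.71 + 2²·21.3²·0.66 + 2.1²·8.8²·0.66 + 1.6²·4.8²·0.75] + 617.567 = 1480.63 + 617.567 = 2098.19.
Reliability = 2098.19 / 2851.48 = 0.7358.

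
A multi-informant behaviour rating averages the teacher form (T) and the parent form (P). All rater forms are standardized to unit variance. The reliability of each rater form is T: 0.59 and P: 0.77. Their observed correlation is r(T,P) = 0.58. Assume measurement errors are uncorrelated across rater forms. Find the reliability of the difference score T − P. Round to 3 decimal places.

Var(T−P) = 1 + 1 − 2·0.58 = 2 − 1.16 = 0.84.
Because errors are independent across components, Cov(Tᵢ,Tⱼ) = Cov(Xᵢ,Xⱼ); the off-diagonal part of the true-score variance is the same as above.
True-score variance = [0.59 + 0.77] − 1.16 = 1.36 − 1.16 = 0.2.
Reliability = 0.2 / 0.84 = 0.238.

0.238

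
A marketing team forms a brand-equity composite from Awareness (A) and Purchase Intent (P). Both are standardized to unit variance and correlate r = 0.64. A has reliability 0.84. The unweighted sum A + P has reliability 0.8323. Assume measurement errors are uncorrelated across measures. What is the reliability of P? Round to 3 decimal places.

Var(A+P) = 2 + 2·0.64 = 3.280.
True-score variance = ρ_A + ρ_P + 2·0.64, so 0.8323 = (0.84 + ρ_P + 1.28) / 3.280.
ρ_P = 0.8323·3.280 − 0.84 − 1.28 = 0.610.

0.610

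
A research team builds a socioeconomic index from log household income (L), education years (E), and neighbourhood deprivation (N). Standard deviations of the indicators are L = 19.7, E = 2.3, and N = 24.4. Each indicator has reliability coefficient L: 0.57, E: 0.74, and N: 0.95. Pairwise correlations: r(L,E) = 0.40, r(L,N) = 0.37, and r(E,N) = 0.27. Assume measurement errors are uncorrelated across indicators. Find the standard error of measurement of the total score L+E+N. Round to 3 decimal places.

Var(total) = 988.74 + 422.256 = 1411.
True-score variance = 790.718 + 422.256 = 1212.97, so reliability = 0.8597.
Error variance = 1411 − 1212.97 = 198.022; SEM = √198.022 = 14.072.

14.072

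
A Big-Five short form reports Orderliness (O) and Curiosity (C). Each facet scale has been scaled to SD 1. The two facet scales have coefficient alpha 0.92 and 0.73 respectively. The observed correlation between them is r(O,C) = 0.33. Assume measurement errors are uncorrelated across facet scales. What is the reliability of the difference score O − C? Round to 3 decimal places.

0.739

Var(O−C) = 1 + 1 − 2·0.33 = 2 − 0.66 = 1.34.
Because errors are independent across components, Cov(Tᵢ,Tⱼ) = Cov(Xᵢ,Xⱼ); the off-diagonal part of the true-score variance is the same as above.
True-score variance = [0.92 + 0.73] − 0.66 = 1.65 − 0.66 = 0.99.
Reliability = 0.99 / 1.34 = 0.739.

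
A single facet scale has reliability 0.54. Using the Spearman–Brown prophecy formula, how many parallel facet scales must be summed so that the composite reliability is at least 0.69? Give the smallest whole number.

2

k ≥ ρ*(1−ρ₁)/(ρ₁(1−ρ*)) = 0.69·0.46 / (0.54·0.31) = 1.896.
Smallest integer k = 2.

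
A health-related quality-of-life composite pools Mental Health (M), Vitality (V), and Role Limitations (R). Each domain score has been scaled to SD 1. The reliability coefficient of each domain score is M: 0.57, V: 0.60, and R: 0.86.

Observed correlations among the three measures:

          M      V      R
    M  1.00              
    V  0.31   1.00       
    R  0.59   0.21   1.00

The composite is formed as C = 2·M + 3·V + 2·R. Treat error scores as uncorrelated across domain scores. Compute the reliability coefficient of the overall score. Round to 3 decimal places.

0.790

Var(C) = 2² + 3² + 2² + 2·[6·0.31 + 4·0.59 + 6·0.21] = 17 + 10.96 = 27.96.
With uncorrelated errors the cross-covariances are all true-score covariance, so they carry over unchanged; only the diagonal terms shrink to ρᵢσᵢ².
True-score variance = [2²·0.57 + 3²·0.60 + 2²·0.86] + 10.96 = 11.12 + 10.96 = 22.08.
Reliability = 22.08 / 27.96 = 0.790.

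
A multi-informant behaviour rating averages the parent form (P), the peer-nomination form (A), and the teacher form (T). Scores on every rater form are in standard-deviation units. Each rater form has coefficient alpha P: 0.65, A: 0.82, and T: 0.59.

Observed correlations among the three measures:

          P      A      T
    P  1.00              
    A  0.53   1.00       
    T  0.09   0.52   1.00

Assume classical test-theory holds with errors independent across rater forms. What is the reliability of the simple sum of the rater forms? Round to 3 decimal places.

Var(P+A+T) = 3 + 2·[0.53 + 0.09 + 0.52] = 3 + 2.28 = 5.28.
Because errors are independent across components, Cov(Tᵢ,Tⱼ) = Cov(Xᵢ,Xⱼ); the off-diagonal part of the true-score variance is the same as above.
True-score variance = [0.65 + 0.82 + 0.59] + 2.28 = 2.06 + 2.28 = 4.34.
Reliability = 4.34 / 5.28 = 0.822.

0.822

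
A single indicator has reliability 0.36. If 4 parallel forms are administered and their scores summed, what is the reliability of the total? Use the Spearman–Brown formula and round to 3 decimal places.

ρ_k = kρ / (1 + (k−1)ρ) = 4·0.36 / (1 + 3·0.36) = 1.440 / 2.080 = 0.692.

0.692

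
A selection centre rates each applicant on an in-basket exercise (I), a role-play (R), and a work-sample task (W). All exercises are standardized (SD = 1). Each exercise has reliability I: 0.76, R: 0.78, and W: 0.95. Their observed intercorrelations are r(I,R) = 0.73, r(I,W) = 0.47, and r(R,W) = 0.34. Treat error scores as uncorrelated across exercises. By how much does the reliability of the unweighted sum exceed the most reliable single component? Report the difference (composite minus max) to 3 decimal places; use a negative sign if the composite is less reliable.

Var(sum) = 3 + 3.08 = 6.08; true-score variance = 2.49 + 3.08 = 5.57; composite reliability = 0.9161.
Max component reliability = 0.9500.
Difference = 0.9161 − 0.9500 = -0.034.

-0.034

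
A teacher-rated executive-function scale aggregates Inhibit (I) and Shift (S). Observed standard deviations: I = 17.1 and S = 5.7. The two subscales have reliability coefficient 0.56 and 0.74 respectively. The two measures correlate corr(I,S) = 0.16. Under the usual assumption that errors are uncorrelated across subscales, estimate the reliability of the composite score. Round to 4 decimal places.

Var(I+S) = 17.1² + 5.7² + 2·[17.1·5.7·0.16] = 324.9 + 31.1904 = 356.09.
With uncorrelated errors the cross-covariances are all true-score covariance, so they carry over unchanged; only the diagonal terms shrink to ρᵢσᵢ².
True-score variance = [17.1²·0.56 + 5.7²·0.74] + 31.1904 = 187.792 + 31.1904 = 218.983.
Reliability = 218.983 / 356.09 = 0.6150.

0.6150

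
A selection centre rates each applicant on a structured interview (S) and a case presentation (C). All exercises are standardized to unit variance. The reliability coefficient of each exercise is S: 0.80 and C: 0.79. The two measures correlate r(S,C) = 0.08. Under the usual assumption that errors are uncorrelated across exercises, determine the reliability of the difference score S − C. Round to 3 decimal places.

Var(S−C) = 1 + 1 − 2·0.08 = 2 − 0.16 = 1.84.
With uncorrelated errors the cross-covariances are all true-score covariance, so they carry over unchanged; only the diagonal terms shrink to ρᵢσᵢ².
True-score variance = [0.80 + 0.79] − 0.16 = 1.59 − 0.16 = 1.43.
Reliability = 1.43 / 1.84 = 0.777.

0.777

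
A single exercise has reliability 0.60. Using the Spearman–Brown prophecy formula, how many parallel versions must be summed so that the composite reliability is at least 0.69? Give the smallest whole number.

k ≥ ρ*(1−ρ₁)/(ρ₁(1−ρ*)) = 0.69·0.40 / (0.60·0.31) = 1.484.
Smallest integer k = 2.

2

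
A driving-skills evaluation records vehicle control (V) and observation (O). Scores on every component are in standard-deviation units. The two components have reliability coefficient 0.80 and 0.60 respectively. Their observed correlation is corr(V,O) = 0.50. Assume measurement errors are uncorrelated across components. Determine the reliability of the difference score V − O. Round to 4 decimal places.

Var(V−O) = 1 + 1 − 2·0.50 = 2 − 1 = 1.
Because errors are independent across components, Cov(Tᵢ,Tⱼ) = Cov(Xᵢ,Xⱼ); the off-diagonal part of the true-score variance is the same as above.
True-score variance = [0.80 + 0.60] − 1 = 1.4 − 1 = 0.4.
Reliability = 0.4 / 1 = 0.4000.

0.4000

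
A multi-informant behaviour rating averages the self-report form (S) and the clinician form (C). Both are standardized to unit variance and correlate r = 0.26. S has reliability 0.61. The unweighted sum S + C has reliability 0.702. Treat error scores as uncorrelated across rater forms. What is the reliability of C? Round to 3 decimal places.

Var(S+C) = 2 + 2·0.26 = 2.520.
True-score variance = ρ_S + ρ_C + 2·0.26, so 0.702 = (0.61 + ρ_C + 0.52) / 2.520.
ρ_C = 0.702·2.520 − 0.61 − 0.52 = 0.639.

0.639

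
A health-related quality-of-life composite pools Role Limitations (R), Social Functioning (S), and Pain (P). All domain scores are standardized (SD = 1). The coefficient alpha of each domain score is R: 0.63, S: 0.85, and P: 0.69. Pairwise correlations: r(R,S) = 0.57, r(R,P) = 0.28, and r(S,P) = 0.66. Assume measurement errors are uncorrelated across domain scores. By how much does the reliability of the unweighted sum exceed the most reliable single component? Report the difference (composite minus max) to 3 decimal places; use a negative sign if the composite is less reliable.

0.012

Var(sum) = 3 + 3.02 = 6.02; true-score variance = 2.17 + 3.02 = 5.19; composite reliability = 0.8621.
Max component reliability = 0.8500.
Difference = 0.8621 − 0.8500 = 0.012.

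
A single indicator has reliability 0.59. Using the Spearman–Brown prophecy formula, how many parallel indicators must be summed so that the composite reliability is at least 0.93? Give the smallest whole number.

k ≥ ρ*(1−ρ₁)/(ρ₁(1−ρ*)) = 0.93·0.41 / (0.59·0.07) = 9.232.
Smallest integer k = 10.

10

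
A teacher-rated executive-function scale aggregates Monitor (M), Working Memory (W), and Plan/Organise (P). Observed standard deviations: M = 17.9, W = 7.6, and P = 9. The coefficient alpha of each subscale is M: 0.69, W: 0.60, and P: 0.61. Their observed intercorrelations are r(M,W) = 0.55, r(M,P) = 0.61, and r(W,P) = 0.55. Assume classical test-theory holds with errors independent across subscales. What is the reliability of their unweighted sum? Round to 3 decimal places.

Var(M+W+P) = 17.9² + 7.6² + 9² + 2·[17.9·7.6·0.55 + 17.9·9·0.61 + 7.6·9·0.55] = 459.17 + 421.426 = 880.596.
Because errors are independent across components, Cov(Tᵢ,Tⱼ) = Cov(Xᵢ,Xⱼ); the off-diagonal part of the true-score variance is the same as above.
True-score variance = [17.9²·0.69 + 7.6²·0.60 + 9²·0.61] + 421.426 = 305.149 + 421.426 = 726.575.
Reliability = 726.575 / 880.596 = 0.825.

0.825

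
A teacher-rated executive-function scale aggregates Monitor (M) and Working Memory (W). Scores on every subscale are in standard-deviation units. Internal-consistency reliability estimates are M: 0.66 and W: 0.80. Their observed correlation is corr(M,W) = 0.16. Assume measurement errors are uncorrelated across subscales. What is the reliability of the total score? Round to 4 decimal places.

0.7672

Var(M+W) = 2 + 2·[0.16] = 2 + 0.32 = 2.32.
Because errors are independent across components, Cov(Tᵢ,Tⱼ) = Cov(Xᵢ,Xⱼ); the off-diagonal part of the true-score variance is the same as above.
True-score variance = [0.66 + 0.80] + 0.32 = 1.46 + 0.32 = 1.78.
Reliability = 1.78 / 2.32 = 0.7672.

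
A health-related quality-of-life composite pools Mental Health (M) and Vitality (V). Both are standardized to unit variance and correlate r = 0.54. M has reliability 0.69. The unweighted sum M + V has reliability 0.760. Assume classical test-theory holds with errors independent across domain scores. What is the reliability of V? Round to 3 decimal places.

0.571

Var(M+V) = 2 + 2·0.54 = 3.080.
True-score variance = ρ_M + ρ_V + 2·0.54, so 0.760 = (0.69 + ρ_V + 1.08) / 3.080.
ρ_V = 0.760·3.080 − 0.69 − 1.08 = 0.571.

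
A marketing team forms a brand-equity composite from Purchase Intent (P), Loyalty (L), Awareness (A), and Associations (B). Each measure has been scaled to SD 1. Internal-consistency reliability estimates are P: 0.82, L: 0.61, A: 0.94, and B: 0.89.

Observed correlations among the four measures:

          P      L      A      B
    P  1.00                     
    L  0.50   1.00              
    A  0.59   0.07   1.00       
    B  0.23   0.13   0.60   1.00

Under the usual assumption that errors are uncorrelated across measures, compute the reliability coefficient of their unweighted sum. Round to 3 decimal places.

0.910

Var(P+L+A+B) = 4 + 2·[0.50 + 0.59 + 0.23 + 0.07 + 0.13 + 0.60] = 4 + 4.24 = 8.24.
Under uncorrelated errors the observed covariances equal the true-score covariances, so only the own-variance terms attenuate.
True-score variance = [0.82 + 0.61 + 0.94 + 0.89] + 4.24 = 3.26 + 4.24 = 7.5.
Reliability = 7.5 / 8.24 = 0.910.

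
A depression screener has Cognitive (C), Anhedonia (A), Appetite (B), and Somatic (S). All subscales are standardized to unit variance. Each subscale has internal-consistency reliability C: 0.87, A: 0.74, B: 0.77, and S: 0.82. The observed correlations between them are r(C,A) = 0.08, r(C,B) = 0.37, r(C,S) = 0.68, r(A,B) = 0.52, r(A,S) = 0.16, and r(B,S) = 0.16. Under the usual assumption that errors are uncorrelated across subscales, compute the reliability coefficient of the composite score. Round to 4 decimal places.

0.8992

Var(C+A+B+S) = 4 + 2·[0.08 + 0.37 + 0.68 + 0.52 + 0.16 + 0.16] = 4 + 3.94 = 7.94.
Because errors are independent across components, Cov(Tᵢ,Tⱼ) = Cov(Xᵢ,Xⱼ); the off-diagonal part of the true-score variance is the same as above.
True-score variance = [0.87 + 0.74 + 0.77 + 0.82] + 3.94 = 3.2 + 3.94 = 7.14.
Reliability = 7.14 / 7.94 = 0.8992.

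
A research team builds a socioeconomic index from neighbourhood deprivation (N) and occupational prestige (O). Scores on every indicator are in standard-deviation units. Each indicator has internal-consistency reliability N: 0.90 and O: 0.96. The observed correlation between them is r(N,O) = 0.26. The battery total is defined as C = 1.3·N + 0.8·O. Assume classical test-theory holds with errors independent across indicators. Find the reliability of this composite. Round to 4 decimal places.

Var(C) = 1.3² + 0.8² + 2·[1.04·0.26] = 2.33 + 0.5408 = 2.8708.
Because errors are independent across components, Cov(Tᵢ,Tⱼ) = Cov(Xᵢ,Xⱼ); the off-diagonal part of the true-score variance is the same as above.
True-score variance = [1.3²·0.90 + 0.8²·0.96] + 0.5408 = 2.1354 + 0.5408 = 2.6762.
Reliability = 2.6762 / 2.8708 = 0.9322.

0.9322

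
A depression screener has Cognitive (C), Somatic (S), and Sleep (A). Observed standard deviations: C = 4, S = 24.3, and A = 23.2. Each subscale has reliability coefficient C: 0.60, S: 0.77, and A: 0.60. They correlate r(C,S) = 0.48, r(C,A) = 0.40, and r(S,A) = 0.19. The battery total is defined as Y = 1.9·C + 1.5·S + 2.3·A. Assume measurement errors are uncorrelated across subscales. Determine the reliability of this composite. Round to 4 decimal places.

Var(Y) = 1.9²·4² + 1.5²·24.3² + 2.3²·23.2² + 2·[2.85·4·24.3·0.48 + 4.37·4·23.2·0.40 + 3.45·24.3·23.2·0.19] = 4233.65 + 1329.46 = 5563.11.
Under uncorrelated errors the observed covariances equal the true-score covariances, so only the own-variance terms attenuate.
True-score variance = [1.9²·4²·0.60 + 1.5²·24.3²·0.77 + 2.3²·23.2²·0.60] + 1329.46 = 2766.05 + 1329.46 = 4095.51.
Reliability = 4095.51 / 5563.11 = 0.7362.

0.7362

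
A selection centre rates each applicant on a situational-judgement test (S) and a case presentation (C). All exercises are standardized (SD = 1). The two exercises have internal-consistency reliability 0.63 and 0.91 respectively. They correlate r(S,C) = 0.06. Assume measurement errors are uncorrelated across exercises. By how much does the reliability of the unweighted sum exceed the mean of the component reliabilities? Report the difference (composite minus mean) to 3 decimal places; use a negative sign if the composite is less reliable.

0.013

Var(sum) = 2 + 0.12 = 2.12; true-score variance = 1.54 + 0.12 = 1.66; composite reliability = 0.7830.
Mean component reliability = 0.7700.
Difference = 0.7830 − 0.7700 = 0.013.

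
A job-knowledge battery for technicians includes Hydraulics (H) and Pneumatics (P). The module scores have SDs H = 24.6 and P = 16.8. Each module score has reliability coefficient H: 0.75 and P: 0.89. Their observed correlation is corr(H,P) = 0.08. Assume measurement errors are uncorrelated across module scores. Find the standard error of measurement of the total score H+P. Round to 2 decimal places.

13.50

Var(total) = 887.4 + 66.1248 = 953.525.
True-score variance = 705.064 + 66.1248 = 771.188, so reliability = 0.8088.
Error variance = 953.525 − 771.188 = 182.336; SEM = √182.336 = 13.50.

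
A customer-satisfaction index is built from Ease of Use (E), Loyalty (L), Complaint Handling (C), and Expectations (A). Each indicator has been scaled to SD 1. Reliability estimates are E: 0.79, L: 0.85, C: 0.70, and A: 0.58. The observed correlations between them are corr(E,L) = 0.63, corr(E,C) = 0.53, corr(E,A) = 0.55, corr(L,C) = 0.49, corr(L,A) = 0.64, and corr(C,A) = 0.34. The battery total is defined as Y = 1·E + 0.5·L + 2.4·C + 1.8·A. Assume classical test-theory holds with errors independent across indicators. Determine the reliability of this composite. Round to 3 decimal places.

Var(Y) = 1 + 0.5² + 2.4² + 1.8² + 2·[0.5·0.63 + 2.4·0.53 + 1.8·0.55 + 1.2·0.49 + 0.9·0.64 + 4.32·0.34] = 10.25 + 10.4196 = 20.6696.
Because errors are independent across components, Cov(Tᵢ,Tⱼ) = Cov(Xᵢ,Xⱼ); the off-diagonal part of the true-score variance is the same as above.
True-score variance = [0.79 + 0.5²·0.85 + 2.4²·0.70 + 1.8²·0.58] + 10.4196 = 6.9137 + 10.4196 = 17.3333.
Reliability = 17.3333 / 20.6696 = 0.839.

0.839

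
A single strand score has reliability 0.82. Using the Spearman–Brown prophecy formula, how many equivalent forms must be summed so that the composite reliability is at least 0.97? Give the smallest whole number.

k ≥ ρ*(1−ρ₁)/(ρ₁(1−ρ*)) = 0.97·0.18 / (0.82·0.03) = 7.098.
Smallest integer k = 8.

8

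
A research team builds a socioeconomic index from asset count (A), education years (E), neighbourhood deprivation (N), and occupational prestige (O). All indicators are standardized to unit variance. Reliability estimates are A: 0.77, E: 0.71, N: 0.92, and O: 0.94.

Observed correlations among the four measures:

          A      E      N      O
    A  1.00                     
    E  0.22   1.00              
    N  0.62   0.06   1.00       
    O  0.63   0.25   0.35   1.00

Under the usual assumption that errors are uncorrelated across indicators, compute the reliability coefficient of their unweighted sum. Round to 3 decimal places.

0.920

Var(A+E+N+O) = 4 + 2·[0.22 + 0.62 + 0.63 + 0.06 + 0.25 + 0.35] = 4 + 4.26 = 8.26.
With uncorrelated errors the cross-covariances are all true-score covariance, so they carry over unchanged; only the diagonal terms shrink to ρᵢσᵢ².
True-score variance = [0.77 + 0.71 + 0.92 + 0.94] + 4.26 = 3.34 + 4.26 = 7.6.
Reliability = 7.6 / 8.26 = 0.920.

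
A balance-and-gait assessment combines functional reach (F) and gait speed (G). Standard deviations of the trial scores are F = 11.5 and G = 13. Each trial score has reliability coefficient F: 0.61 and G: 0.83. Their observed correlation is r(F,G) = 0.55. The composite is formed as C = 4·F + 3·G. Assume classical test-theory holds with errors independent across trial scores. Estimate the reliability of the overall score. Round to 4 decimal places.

0.8068

Var(C) = 4²·11.5² + 3²·13² + 2·[12·11.5·13·0.55] = 3637 + 1973.4 = 5610.4.
Under uncorrelated errors the observed covariances equal the true-score covariances, so only the own-variance terms attenuate.
True-score variance = [4²·11.5²·0.61 + 3²·13²·0.83] + 1973.4 = 2553.19 + 1973.4 = 4526.59.
Reliability = 4526.59 / 5610.4 = 0.8068.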